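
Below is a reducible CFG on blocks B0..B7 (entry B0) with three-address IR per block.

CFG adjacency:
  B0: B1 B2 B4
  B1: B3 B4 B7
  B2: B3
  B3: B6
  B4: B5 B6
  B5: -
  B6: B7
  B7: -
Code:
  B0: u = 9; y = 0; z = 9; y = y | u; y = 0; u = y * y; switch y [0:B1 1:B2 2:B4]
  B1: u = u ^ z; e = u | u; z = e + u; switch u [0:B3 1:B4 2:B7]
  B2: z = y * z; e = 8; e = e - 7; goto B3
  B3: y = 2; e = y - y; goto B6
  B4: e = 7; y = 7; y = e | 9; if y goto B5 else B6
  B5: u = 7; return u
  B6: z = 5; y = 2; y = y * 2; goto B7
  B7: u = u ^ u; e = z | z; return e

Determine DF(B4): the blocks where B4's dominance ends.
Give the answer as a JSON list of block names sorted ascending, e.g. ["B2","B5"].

idom tree: B1←B0 B2←B0 B3←B0 B4←B0 B5←B4 B6←B0 B7←B0
Join-block Dom:
  B3: preds {B1,B2}: {B0,B1} ∩ {B0,B2} = {B0}; idom=B0
  B4: preds {B0,B1}: {B0} ∩ {B0,B1} = {B0}; idom=B0
  B6: preds {B3,B4}: {B0,B3} ∩ {B0,B4} = {B0}; idom=B0
  B7: preds {B1,B6}: {B0,B1} ∩ {B0,B6} = {B0}; idom=B0

DF derivation:
  B3←B1: walk B1 to B0
  B3←B2: walk B2 to B0
  B4←B0: walk · to B0
  B4←B1: walk B1 to B0
  B6←B3: walk B3 to B0
  B6←B4: walk B4 to B0
  B7←B1: walk B1 to B0
  B7←B6: walk B6 to B0
  B0: DF=∅
  B1: DF={B3,B4,B7}
  B2: DF={B3}
  B3: DF={B6}
  B4: DF={B6}
  B5: DF=∅
  B6: DF={B7}
  B7: DF=∅

DF(B4) = ["B6"]

Answer: ["B6"]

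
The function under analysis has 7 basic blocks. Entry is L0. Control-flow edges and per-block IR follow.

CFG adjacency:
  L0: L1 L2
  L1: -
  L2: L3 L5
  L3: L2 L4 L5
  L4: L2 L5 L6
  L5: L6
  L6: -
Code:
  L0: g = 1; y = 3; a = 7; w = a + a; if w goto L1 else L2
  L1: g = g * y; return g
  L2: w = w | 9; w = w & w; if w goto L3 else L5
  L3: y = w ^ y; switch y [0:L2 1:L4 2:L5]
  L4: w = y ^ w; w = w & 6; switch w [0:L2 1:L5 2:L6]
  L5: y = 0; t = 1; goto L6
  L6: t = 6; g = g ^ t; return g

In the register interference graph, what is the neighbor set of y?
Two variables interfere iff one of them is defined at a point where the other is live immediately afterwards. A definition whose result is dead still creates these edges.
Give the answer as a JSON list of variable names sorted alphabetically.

Block summaries:
  L0: def={a,g,w,y} ue=∅
  L1: def={g} ue={g,y}
  L2: def={w} ue={w}
  L3: def={y} ue={w,y}
  L4: def={w} ue={w,y}
  L5: def={t,y} ue=∅
  L6: def={g,t} ue={g}

Backward fixpoint:
  L0: in=∅ out={g,w,y}
  L1: in={g,y} out=∅
  L2: in={g,w,y} out={g,w,y}
  L3: in={g,w,y} out={g,w,y}
  L4: in={g,w,y} out={g,w,y}
  L5: in={g} out={g}
  L6: in={g} out=∅

Interfere edges:
  a↔{g,y}
  g↔{a,t,w,y}
  t↔{g}
  w↔{g,y}
  y↔{a,g,w}

N(y) = ["a", "g", "w"]

Answer: ["a", "g", "w"]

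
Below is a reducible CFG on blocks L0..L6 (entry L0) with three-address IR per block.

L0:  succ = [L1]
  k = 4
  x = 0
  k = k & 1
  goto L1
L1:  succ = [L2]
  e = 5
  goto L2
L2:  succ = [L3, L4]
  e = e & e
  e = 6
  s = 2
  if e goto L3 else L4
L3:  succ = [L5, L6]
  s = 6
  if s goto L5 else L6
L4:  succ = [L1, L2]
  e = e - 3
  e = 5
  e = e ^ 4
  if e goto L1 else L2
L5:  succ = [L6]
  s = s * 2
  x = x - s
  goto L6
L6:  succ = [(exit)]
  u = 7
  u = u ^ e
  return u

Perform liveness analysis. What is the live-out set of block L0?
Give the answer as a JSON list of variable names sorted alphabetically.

Answer: ["x"]

Derivation:
def/use:
  L0: {k,x} / ∅
  L1: {e} / ∅
  L2: {e,s} / {e}
  L3: {s} / ∅
  L4: {e} / {e}
  L5: {s,x} / {s,x}
  L6: {u} / {e}

Liveness:
  live L0: ∅→{x}
  live L1: {x}→{e,x}
  live L2: {e,x}→{e,x}
  live L3: {e,x}→{e,s,x}
  live L4: {e,x}→{e,x}
  live L5: {e,s,x}→{e}
  live L6: {e}→∅

live-out(L0) = ["x"]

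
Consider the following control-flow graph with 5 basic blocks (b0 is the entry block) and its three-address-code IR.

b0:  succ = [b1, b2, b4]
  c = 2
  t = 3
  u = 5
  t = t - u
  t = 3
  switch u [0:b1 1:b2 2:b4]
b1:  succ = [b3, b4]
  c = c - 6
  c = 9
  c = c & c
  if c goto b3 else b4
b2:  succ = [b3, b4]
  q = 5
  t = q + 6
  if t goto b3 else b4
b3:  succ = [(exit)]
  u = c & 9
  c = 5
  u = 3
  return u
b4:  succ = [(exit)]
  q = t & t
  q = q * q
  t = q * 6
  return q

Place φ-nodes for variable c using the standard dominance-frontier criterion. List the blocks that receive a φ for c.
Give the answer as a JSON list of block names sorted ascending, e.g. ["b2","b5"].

Answer: ["b3", "b4"]

Working:
idom tree: b1←b0 b2←b0 b3←b0 b4←b0
Join-block Dom:
  b3: preds {b1,b2}: {b0,b1} ∩ {b0,b2} = {b0}; idom=b0
  b4: preds {b0,b1,b2}: {b0} ∩ {b0,b1} ∩ {b0,b2} = {b0}; idom=b0

DF derivation:
  join b3 pred b1: b1 stop@b0
  join b3 pred b2: b2 stop@b0
  join b4 pred b0: · stop@b0
  join b4 pred b1: b1 stop@b0
  join b4 pred b2: b2 stop@b0
  b0: DF=∅
  b1: DF={b3,b4}
  b2: DF={b3,b4}
  b3: DF=∅
  b4: DF=∅

φ for c: defs {b0,b1,b3}
  DF⁺ = {b3,b4}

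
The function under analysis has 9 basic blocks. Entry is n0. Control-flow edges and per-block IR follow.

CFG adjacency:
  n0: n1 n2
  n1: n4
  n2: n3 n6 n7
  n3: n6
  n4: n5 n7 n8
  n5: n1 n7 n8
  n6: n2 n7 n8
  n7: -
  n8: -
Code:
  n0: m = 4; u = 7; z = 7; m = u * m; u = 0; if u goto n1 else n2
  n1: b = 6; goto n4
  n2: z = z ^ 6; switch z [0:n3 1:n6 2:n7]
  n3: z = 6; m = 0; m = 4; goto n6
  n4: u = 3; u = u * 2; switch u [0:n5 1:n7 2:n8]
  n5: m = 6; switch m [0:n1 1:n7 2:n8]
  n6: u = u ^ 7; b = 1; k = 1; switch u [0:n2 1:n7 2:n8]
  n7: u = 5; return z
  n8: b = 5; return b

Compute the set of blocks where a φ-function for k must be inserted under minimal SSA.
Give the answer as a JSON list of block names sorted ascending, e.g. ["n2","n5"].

idom tree: n1←n0 n2←n0 n3←n2 n4←n1 n5←n4 n6←n2 n7←n0 n8←n0
Dom∩ at merges:
  n1: preds {n0,n5}: {n0} ∩ {n0,n1,n4,n5} = {n0}; idom=n0
  n2: preds {n0,n6}: {n0} ∩ {n0,n2,n6} = {n0}; idom=n0
  n6: preds {n2,n3}: {n0,n2} ∩ {n0,n2,n3} = {n0,n2}; idom=n2
  n7: preds {n2,n4,n5,n6}: {n0,n2} ∩ {n0,n1,n4} ∩ {n0,n1,n4,n5} ∩ {n0,n2,n6} = {n0}; idom=n0
  n8: preds {n4,n5,n6}: {n0,n1,n4} ∩ {n0,n1,n4,n5} ∩ {n0,n2,n6} = {n0}; idom=n0

Frontier:
  join n1 pred n0: · stop@n0
  join n1 pred n5: n5→n4→n1 stop@n0
  join n2 pred n0: · stop@n0
  join n2 pred n6: n6→n2 stop@n0
  join n6 pred n2: · stop@n2
  join n6 pred n3: n3 stop@n2
  join n7 pred n2: n2 stop@n0
  join n7 pred n4: n4→n1 stop@n0
  join n7 pred n5: n5→n4→n1 stop@n0
  join n7 pred n6: n6→n2 stop@n0
  join n8 pred n4: n4→n1 stop@n0
  join n8 pred n5: n5→n4→n1 stop@n0
  join n8 pred n6: n6→n2 stop@n0
  DF(n0)=∅
  DF(n1)={n1,n7,n8}
  DF(n2)={n2,n7,n8}
  DF(n3)={n6}
  DF(n4)={n1,n7,n8}
  DF(n5)={n1,n7,n8}
  DF(n6)={n2,n7,n8}
  DF(n7)=∅
  DF(n8)=∅

φ for k: defs {n6}
  DF⁺ = {n2,n7,n8}

Answer: ["n2", "n7", "n8"]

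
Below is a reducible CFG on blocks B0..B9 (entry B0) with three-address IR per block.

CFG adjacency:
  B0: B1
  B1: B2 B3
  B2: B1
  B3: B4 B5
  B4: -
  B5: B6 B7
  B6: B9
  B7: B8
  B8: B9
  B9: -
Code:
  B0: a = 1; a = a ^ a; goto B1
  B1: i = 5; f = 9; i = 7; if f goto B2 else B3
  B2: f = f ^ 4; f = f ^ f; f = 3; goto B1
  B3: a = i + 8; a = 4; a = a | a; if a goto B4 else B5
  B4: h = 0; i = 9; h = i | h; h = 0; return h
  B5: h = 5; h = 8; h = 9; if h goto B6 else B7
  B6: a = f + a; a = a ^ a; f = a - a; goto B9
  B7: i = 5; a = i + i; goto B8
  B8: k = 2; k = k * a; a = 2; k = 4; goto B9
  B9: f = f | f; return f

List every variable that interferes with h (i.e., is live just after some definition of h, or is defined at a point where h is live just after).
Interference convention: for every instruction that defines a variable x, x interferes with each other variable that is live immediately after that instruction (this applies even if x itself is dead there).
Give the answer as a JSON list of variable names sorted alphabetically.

Answer: ["a", "f", "i"]

Working:
def/use:
  B0: {a} / ∅
  B1: {f,i} / ∅
  B2: {f} / {f}
  B3: {a} / {i}
  B4: {h,i} / ∅
  B5: {h} / ∅
  B6: {a,f} / {a,f}
  B7: {a,i} / ∅
  B8: {a,k} / {a}
  B9: {f} / {f}

Live sets:
  B0 li=∅ lo=∅
  B1 li=∅ lo={f,i}
  B2 li={f} lo=∅
  B3 li={f,i} lo={a,f}
  B4 li=∅ lo=∅
  B5 li={a,f} lo={a,f}
  B6 li={a,f} lo={f}
  B7 li={f} lo={a,f}
  B8 li={a,f} lo={f}
  B9 li={f} lo=∅

Interfere edges:
  a↔{f,h,k}
  f↔{a,h,i,k}
  h↔{a,f,i}
  i↔{f,h}
  k↔{a,f}

N(h) = ["a", "f", "i"]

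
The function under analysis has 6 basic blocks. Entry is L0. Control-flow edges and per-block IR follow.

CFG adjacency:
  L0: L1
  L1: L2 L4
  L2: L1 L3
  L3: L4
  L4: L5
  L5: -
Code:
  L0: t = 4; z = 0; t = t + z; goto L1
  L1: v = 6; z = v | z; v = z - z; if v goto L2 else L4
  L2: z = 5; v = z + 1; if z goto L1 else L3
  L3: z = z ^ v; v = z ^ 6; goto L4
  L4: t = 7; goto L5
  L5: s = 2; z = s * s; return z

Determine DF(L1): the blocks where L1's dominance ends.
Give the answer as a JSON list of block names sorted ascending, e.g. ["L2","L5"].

Answer: ["L1"]

Derivation:
idom tree: L1←L0 L2←L1 L3←L2 L4←L1 L5←L4
Dom at joins:
  L1: preds {L0,L2}: {L0} ∩ {L0,L1,L2} = {L0}; idom=L0
  L4: preds {L1,L3}: {L0,L1} ∩ {L0,L1,L2,L3} = {L0,L1}; idom=L1

Frontier:
  join L1 pred L0: · stop@L0
  join L1 pred L2: L2→L1 stop@L0
  join L4 pred L1: · stop@L1
  join L4 pred L3: L3→L2 stop@L1
  L0 → ∅
  L1 → {L1}
  L2 → {L1,L4}
  L3 → {L4}
  L4 → ∅
  L5 → ∅

DF(L1) = ["L1"]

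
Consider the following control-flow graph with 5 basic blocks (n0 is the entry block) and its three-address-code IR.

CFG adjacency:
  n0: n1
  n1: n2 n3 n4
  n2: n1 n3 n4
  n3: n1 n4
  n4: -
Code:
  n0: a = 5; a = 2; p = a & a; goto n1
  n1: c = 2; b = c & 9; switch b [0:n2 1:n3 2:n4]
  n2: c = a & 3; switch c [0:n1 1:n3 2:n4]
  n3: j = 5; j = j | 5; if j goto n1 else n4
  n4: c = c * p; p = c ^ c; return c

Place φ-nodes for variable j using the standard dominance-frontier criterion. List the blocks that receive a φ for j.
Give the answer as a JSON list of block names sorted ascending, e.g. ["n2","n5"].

Answer: ["n1", "n4"]

Derivation:
idom tree: n1←n0 n2←n1 n3←n1 n4←n1
Dom at joins:
  n1: preds {n0,n2,n3}: {n0} ∩ {n0,n1,n2} ∩ {n0,n1,n3} = {n0}; idom=n0
  n3: preds {n1,n2}: {n0,n1} ∩ {n0,n1,n2} = {n0,n1}; idom=n1
  n4: preds {n1,n2,n3}: {n0,n1} ∩ {n0,n1,n2} ∩ {n0,n1,n3} = {n0,n1}; idom=n1

DF derivation:
  join n1 pred n0: · stop@n0
  join n1 pred n2: n2→n1 stop@n0
  join n1 pred n3: n3→n1 stop@n0
  join n3 pred n1: · stop@n1
  join n3 pred n2: n2 stop@n1
  join n4 pred n1: · stop@n1
  join n4 pred n2: n2 stop@n1
  join n4 pred n3: n3 stop@n1
  DF(n0)=∅
  DF(n1)={n1}
  DF(n2)={n1,n3,n4}
  DF(n3)={n1,n4}
  DF(n4)=∅

φ for j: defs {n3}
  DF⁺ = {n1,n4}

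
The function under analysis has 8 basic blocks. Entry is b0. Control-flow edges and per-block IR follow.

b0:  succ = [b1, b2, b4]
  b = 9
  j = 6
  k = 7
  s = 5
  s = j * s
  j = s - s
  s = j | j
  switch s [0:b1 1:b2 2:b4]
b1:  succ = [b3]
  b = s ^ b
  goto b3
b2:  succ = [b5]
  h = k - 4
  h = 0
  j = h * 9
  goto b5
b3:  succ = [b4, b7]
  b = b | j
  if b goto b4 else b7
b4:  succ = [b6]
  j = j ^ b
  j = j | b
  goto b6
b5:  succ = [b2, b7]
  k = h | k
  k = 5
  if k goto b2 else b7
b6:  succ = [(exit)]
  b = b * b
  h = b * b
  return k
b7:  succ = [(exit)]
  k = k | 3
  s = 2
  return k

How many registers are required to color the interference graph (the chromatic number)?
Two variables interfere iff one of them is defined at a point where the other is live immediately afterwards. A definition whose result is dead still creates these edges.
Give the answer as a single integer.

Answer: 4

Working:
def/use:
  b0 def {b,j,k,s} use ∅
  b1 def {b} use {b,s}
  b2 def {h,j} use {k}
  b3 def {b} use {b,j}
  b4 def {j} use {b,j}
  b5 def {k} use {h,k}
  b6 def {b,h} use {b,k}
  b7 def {k,s} use {k}

Liveness:
  live b0: ∅→{b,j,k,s}
  live b1: {b,j,k,s}→{b,j,k}
  live b2: {k}→{h,k}
  live b3: {b,j,k}→{b,j,k}
  live b4: {b,j,k}→{b,k}
  live b5: {h,k}→{k}
  live b6: {b,k}→∅
  live b7: {k}→∅

Interfere edges:
  b↔{j,k,s}
  h↔{j,k}
  j↔{b,h,k,s}
  k↔{b,h,j,s}
  s↔{b,j,k}

Registers:
  {b,j,k,s} pairwise interfere (4-clique) ⇒ χ ≥ 4
  4-colouring: R0={j}  R1={k}  R2={b,h}  R3={s}
  χ = 4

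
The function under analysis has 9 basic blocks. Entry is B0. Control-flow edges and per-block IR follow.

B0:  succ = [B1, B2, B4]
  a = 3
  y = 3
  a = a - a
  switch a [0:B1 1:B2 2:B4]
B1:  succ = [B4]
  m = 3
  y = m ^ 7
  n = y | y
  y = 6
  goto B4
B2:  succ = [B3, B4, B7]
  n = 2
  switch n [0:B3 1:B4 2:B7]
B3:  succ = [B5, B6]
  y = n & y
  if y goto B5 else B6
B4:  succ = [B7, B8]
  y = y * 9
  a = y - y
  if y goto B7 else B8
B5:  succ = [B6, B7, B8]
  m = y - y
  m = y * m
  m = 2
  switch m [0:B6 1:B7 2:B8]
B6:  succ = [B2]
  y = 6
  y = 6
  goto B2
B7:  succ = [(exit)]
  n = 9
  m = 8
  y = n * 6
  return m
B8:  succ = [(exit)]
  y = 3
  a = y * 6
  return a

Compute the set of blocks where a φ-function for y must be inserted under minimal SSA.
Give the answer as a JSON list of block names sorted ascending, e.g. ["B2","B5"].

Answer: ["B2", "B4", "B7", "B8"]

Derivation:
idom tree: B1←B0 B2←B0 B3←B2 B4←B0 B5←B3 B6←B3 B7←B0 B8←B0
Dom at joins:
  B2: preds {B0,B6}: {B0} ∩ {B0,B2,B3,B6} = {B0}; idom=B0
  B4: preds {B0,B1,B2}: {B0} ∩ {B0,B1} ∩ {B0,B2} = {B0}; idom=B0
  B6: preds {B3,B5}: {B0,B2,B3} ∩ {B0,B2,B3,B5} = {B0,B2,B3}; idom=B3
  B7: preds {B2,B4,B5}: {B0,B2} ∩ {B0,B4} ∩ {B0,B2,B3,B5} = {B0}; idom=B0
  B8: preds {B4,B5}: {B0,B4} ∩ {B0,B2,B3,B5} = {B0}; idom=B0

DF derivation:
  B2←B0: walk · to B0
  B2←B6: walk B6→B3→B2 to B0
  B4←B0: walk · to B0
  B4←B1: walk B1 to B0
  B4←B2: walk B2 to B0
  B6←B3: walk · to B3
  B6←B5: walk B5 to B3
  B7←B2: walk B2 to B0
  B7←B4: walk B4 to B0
  B7←B5: walk B5→B3→B2 to B0
  B8←B4: walk B4 to B0
  B8←B5: walk B5→B3→B2 to B0
  B0 → ∅
  B1 → {B4}
  B2 → {B2,B4,B7,B8}
  B3 → {B2,B7,B8}
  B4 → {B7,B8}
  B5 → {B6,B7,B8}
  B6 → {B2}
  B7 → ∅
  B8 → ∅

φ for y: defs {B0,B1,B3,B4,B6,B7,B8}
  DF⁺ = {B2,B4,B7,B8}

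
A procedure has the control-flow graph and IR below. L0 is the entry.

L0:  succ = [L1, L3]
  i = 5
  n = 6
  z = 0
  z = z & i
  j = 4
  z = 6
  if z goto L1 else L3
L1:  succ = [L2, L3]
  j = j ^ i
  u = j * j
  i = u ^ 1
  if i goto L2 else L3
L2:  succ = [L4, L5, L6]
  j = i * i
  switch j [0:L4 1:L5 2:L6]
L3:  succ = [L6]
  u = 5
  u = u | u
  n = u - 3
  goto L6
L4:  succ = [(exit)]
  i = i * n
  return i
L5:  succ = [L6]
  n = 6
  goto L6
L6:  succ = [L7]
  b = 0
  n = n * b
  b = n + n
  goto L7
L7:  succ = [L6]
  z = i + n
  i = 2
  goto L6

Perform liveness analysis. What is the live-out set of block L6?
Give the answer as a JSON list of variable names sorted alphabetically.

Per-block:
  L0 def {i,j,n,z} use ∅
  L1 def {i,j,u} use {i,j}
  L2 def {j} use {i}
  L3 def {n,u} use ∅
  L4 def {i} use {i,n}
  L5 def {n} use ∅
  L6 def {b,n} use {n}
  L7 def {i,z} use {i,n}

Backward fixpoint:
  live L0: ∅→{i,j,n}
  live L1: {i,j,n}→{i,n}
  live L2: {i,n}→{i,n}
  live L3: {i}→{i,n}
  live L4: {i,n}→∅
  live L5: {i}→{i,n}
  live L6: {i,n}→{i,n}
  live L7: {i,n}→{i,n}

live-out(L6) = ["i", "n"]

Answer: ["i", "n"]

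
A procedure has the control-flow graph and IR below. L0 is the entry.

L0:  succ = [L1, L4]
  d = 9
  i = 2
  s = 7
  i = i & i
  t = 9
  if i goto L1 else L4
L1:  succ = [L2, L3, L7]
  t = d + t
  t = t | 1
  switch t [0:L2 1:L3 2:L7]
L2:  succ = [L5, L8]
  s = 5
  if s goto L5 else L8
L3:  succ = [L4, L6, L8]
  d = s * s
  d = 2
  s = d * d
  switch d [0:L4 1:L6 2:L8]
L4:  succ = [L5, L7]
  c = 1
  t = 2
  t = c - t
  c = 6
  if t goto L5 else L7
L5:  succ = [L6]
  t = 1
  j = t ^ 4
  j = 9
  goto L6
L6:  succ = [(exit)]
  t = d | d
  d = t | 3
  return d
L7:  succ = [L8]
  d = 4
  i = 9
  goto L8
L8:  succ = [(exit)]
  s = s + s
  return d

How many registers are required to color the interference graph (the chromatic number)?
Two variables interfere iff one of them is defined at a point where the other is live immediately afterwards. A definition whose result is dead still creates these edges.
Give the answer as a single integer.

Block summaries:
  L0: def={d,i,s,t} ue=∅
  L1: def={t} ue={d,t}
  L2: def={s} ue=∅
  L3: def={d,s} ue={s}
  L4: def={c,t} ue=∅
  L5: def={j,t} ue=∅
  L6: def={d,t} ue={d}
  L7: def={d,i} ue=∅
  L8: def={s} ue={d,s}

Backward fixpoint:
  live L0: ∅→{d,s,t}
  live L1: {d,s,t}→{d,s}
  live L2: {d}→{d,s}
  live L3: {s}→{d,s}
  live L4: {d,s}→{d,s}
  live L5: {d}→{d}
  live L6: {d}→∅
  live L7: {s}→{d,s}
  live L8: {d,s}→∅

Conflict graph:
  c↔{d,s,t}
  d↔{c,i,j,s,t}
  i↔{d,s,t}
  j↔{d}
  s↔{c,d,i,t}
  t↔{c,d,i,s}

Chromatic number:
  {c,d,s,t} pairwise interfere (4-clique) ⇒ χ ≥ 4
  4-colouring: R0={d}  R1={j,s}  R2={t}  R3={c,i}
  χ = 4

Answer: 4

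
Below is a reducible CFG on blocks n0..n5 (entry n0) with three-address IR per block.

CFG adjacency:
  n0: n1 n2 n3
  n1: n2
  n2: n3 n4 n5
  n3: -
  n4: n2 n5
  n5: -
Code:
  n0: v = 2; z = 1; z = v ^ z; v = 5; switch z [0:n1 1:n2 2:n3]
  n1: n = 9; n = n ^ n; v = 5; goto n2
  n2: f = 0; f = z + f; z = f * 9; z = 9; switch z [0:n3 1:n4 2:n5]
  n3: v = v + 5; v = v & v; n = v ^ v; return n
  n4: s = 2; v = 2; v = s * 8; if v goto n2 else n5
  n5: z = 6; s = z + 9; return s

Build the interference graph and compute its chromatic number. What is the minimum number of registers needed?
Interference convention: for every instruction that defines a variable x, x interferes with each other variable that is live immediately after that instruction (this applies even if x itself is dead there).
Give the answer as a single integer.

Per-block:
  n0 def {v,z} use ∅
  n1 def {n,v} use ∅
  n2 def {f,z} use {z}
  n3 def {n,v} use {v}
  n4 def {s,v} use ∅
  n5 def {s,z} use ∅

Backward fixpoint:
  n0 li=∅ lo={v,z}
  n1 li={z} lo={v,z}
  n2 li={v,z} lo={v,z}
  n3 li={v} lo=∅
  n4 li={z} lo={v,z}
  n5 li=∅ lo=∅

Interfere edges:
  f↔{v,z}
  n↔{z}
  s↔{v,z}
  v↔{f,s,z}
  z↔{f,n,s,v}

Chromatic number:
  clique {f,v,z} ⇒ need ≥ 3
  assign f→r2 n→r1 s→r2 v→r1 z→r0 — no edge inside a register ⇒ χ ≤ 3
  χ = 3

Answer: 3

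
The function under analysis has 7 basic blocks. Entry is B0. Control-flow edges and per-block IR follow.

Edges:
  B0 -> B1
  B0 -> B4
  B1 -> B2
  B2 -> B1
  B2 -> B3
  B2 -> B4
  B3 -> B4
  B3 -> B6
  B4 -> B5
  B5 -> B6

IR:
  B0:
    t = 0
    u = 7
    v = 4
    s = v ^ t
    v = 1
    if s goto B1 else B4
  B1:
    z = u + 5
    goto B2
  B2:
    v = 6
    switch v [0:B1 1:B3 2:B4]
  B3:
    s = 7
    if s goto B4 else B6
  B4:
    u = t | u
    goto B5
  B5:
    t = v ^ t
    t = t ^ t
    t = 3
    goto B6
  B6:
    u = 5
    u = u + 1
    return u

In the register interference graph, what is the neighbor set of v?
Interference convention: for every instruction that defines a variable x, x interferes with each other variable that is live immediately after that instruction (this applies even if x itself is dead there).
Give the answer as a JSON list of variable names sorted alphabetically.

Block summaries:
  B0: {s,t,u,v} / ∅
  B1: {z} / {u}
  B2: {v} / ∅
  B3: {s} / ∅
  B4: {u} / {t,u}
  B5: {t} / {t,v}
  B6: {u} / ∅

Liveness:
  B0: in=∅ out={t,u,v}
  B1: in={t,u} out={t,u}
  B2: in={t,u} out={t,u,v}
  B3: in={t,u,v} out={t,u,v}
  B4: in={t,u,v} out={t,v}
  B5: in={t,v} out=∅
  B6: in=∅ out=∅

Interfere edges:
  s↔{t,u,v}
  t↔{s,u,v,z}
  u↔{s,t,v,z}
  v↔{s,t,u}
  z↔{t,u}

N(v) = ["s", "t", "u"]

Answer: ["s", "t", "u"]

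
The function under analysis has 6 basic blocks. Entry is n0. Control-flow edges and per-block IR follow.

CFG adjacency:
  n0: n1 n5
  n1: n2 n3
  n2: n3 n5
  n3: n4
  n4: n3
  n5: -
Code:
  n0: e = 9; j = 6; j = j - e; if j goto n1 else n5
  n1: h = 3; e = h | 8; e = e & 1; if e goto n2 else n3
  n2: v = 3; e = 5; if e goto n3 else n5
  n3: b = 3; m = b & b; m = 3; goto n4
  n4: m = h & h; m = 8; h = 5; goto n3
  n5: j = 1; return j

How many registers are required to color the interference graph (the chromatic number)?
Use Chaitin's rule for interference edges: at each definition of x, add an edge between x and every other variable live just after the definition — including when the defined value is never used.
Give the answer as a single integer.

Answer: 2

Derivation:
Block summaries:
  n0: {e,j} / ∅
  n1: {e,h} / ∅
  n2: {e,v} / ∅
  n3: {b,m} / ∅
  n4: {h,m} / {h}
  n5: {j} / ∅

Live sets:
  n0 li=∅ lo=∅
  n1 li=∅ lo={h}
  n2 li={h} lo={h}
  n3 li={h} lo={h}
  n4 li={h} lo={h}
  n5 li=∅ lo=∅

Interfere edges:
  b↔{h}
  e↔{h,j}
  h↔{b,e,m,v}
  j↔{e}
  m↔{h}
  v↔{h}

Colouring:
  clique {b,h} ⇒ need ≥ 2
  2-colouring: c0={h,j}  c1={b,e,m,v}
  χ = 2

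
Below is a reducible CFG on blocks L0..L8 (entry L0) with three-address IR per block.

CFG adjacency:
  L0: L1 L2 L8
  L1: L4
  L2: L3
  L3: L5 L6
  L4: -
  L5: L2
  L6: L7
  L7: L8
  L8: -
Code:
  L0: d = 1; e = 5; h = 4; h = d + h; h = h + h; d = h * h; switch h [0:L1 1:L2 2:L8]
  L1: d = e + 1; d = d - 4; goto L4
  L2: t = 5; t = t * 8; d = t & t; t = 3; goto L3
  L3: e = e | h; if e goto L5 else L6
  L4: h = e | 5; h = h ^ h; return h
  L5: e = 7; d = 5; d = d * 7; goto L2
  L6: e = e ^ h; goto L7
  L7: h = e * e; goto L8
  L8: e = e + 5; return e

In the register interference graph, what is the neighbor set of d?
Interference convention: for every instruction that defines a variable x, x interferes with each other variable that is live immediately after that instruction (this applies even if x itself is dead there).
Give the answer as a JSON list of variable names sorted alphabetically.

Answer: ["e", "h"]

Analysis:
def/use:
  L0: {d,e,h} / ∅
  L1: {d} / {e}
  L2: {d,t} / ∅
  L3: {e} / {e,h}
  L4: {h} / {e}
  L5: {d,e} / ∅
  L6: {e} / {e,h}
  L7: {h} / {e}
  L8: {e} / {e}

Backward fixpoint:
  L0 li=∅ lo={e,h}
  L1 li={e} lo={e}
  L2 li={e,h} lo={e,h}
  L3 li={e,h} lo={e,h}
  L4 li={e} lo=∅
  L5 li={h} lo={e,h}
  L6 li={e,h} lo={e}
  L7 li={e} lo={e}
  L8 li={e} lo=∅

Interference:
  d↔{e,h}
  e↔{d,h,t}
  h↔{d,e,t}
  t↔{e,h}

N(d) = ["e", "h"]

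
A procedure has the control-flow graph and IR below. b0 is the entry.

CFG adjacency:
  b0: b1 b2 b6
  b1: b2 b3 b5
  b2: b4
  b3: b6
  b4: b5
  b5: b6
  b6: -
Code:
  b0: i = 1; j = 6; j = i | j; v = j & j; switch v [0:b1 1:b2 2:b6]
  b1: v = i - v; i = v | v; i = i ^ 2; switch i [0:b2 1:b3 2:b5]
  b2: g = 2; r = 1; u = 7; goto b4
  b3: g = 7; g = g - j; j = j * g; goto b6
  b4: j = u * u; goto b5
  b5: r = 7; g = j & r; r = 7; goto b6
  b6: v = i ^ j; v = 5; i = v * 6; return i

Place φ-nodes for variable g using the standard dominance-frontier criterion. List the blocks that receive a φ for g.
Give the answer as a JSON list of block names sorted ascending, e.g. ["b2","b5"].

idom tree: b1←b0 b2←b0 b3←b1 b4←b2 b5←b0 b6←b0
Join-block Dom:
  b2: preds {b0,b1}: {b0} ∩ {b0,b1} = {b0}; idom=b0
  b5: preds {b1,b4}: {b0,b1} ∩ {b0,b2,b4} = {b0}; idom=b0
  b6: preds {b0,b3,b5}: {b0} ∩ {b0,b1,b3} ∩ {b0,b5} = {b0}; idom=b0

Frontier:
  join b2 pred b0: · stop@b0
  join b2 pred b1: b1 stop@b0
  join b5 pred b1: b1 stop@b0
  join b5 pred b4: b4→b2 stop@b0
  join b6 pred b0: · stop@b0
  join b6 pred b3: b3→b1 stop@b0
  join b6 pred b5: b5 stop@b0
  b0 → ∅
  b1 → {b2,b5,b6}
  b2 → {b5}
  b3 → {b6}
  b4 → {b5}
  b5 → {b6}
  b6 → ∅

φ for g: defs {b2,b3,b5}
  DF⁺ = {b5,b6}

Answer: ["b5", "b6"]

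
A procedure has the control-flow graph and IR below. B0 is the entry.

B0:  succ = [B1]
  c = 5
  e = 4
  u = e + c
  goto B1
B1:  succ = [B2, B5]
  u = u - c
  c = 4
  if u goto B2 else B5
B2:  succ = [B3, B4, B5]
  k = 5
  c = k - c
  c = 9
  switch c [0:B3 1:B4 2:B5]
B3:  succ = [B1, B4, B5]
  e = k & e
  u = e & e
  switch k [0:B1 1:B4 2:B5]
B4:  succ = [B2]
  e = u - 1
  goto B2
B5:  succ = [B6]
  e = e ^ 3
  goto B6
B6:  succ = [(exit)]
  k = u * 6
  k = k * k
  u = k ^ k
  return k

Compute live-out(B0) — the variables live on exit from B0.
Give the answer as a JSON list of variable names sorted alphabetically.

Answer: ["c", "e", "u"]

Working:
Block summaries:
  B0 def {c,e,u} use ∅
  B1 def {c,u} use {c,u}
  B2 def {c,k} use {c}
  B3 def {e,u} use {e,k}
  B4 def {e} use {u}
  B5 def {e} use {e}
  B6 def {k,u} use {u}

Backward fixpoint:
  B0 li=∅ lo={c,e,u}
  B1 li={c,e,u} lo={c,e,u}
  B2 li={c,e,u} lo={c,e,k,u}
  B3 li={c,e,k} lo={c,e,u}
  B4 li={c,u} lo={c,e,u}
  B5 li={e,u} lo={u}
  B6 li={u} lo=∅

live-out(B0) = ["c", "e", "u"]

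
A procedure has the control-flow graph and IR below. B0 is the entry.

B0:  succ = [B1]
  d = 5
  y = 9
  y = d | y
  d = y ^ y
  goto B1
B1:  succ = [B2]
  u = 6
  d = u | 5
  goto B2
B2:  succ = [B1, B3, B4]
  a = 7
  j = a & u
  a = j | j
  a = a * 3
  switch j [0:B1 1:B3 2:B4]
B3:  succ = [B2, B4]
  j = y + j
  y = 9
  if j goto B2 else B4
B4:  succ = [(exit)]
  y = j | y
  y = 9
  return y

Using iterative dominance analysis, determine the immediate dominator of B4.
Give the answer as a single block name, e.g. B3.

Answer: B2

Working:
idom tree: B1←B0 B2←B1 B3←B2 B4←B2
Dom∩ at merges:
  B1: preds {B0,B2}: {B0} ∩ {B0,B1,B2} = {B0}; idom=B0
  B2: preds {B1,B3}: {B0,B1} ∩ {B0,B1,B2,B3} = {B0,B1}; idom=B1
  B4: preds {B2,B3}: {B0,B1,B2} ∩ {B0,B1,B2,B3} = {B0,B1,B2}; idom=B2

idom(B4) = B2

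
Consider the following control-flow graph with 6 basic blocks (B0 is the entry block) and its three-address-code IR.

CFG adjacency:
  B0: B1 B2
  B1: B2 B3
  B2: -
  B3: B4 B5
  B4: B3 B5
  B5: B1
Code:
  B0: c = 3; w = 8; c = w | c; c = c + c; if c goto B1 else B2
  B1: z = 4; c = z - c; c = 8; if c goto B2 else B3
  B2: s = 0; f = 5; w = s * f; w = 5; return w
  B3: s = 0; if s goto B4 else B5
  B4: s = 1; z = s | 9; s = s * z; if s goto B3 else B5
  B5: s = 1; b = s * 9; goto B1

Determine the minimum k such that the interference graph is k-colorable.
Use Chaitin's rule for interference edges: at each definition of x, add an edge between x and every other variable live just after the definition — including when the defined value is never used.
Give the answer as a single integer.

Block summaries:
  B0: def={c,w} ue=∅
  B1: def={c,z} ue={c}
  B2: def={f,s,w} ue=∅
  B3: def={s} ue=∅
  B4: def={s,z} ue=∅
  B5: def={b,s} ue=∅

Liveness:
  B0 li=∅ lo={c}
  B1 li={c} lo={c}
  B2 li=∅ lo=∅
  B3 li={c} lo={c}
  B4 li={c} lo={c}
  B5 li={c} lo={c}

Interfere edges:
  b: {c}
  c: {b,s,w,z}
  f: {s}
  s: {c,f,z}
  w: {c}
  z: {c,s}

Colouring:
  clique {c,s,z} ⇒ need ≥ 3
  3-colouring: c0={c,f}  c1={b,s,w}  c2={z}
  χ = 3

Answer: 3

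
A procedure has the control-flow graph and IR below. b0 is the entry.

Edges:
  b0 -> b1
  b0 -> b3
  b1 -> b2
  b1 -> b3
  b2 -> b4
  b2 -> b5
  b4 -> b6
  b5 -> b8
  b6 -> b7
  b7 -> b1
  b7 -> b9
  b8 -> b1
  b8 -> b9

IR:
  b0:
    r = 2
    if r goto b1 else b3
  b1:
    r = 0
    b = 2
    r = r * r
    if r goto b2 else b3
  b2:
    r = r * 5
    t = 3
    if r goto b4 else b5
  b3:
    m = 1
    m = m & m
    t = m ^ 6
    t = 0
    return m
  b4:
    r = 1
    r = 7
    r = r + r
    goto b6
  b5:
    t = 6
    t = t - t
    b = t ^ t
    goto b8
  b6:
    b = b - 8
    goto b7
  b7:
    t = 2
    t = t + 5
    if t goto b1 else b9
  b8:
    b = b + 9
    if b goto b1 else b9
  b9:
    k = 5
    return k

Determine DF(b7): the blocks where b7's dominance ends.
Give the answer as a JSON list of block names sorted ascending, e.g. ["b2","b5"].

idom tree: b1←b0 b2←b1 b3←b0 b4←b2 b5←b2 b6←b4 b7←b6 b8←b5 b9←b2
Dom∩ at merges:
  b1: preds {b0,b7,b8}: {b0} ∩ {b0,b1,b2,b4,b6,b7} ∩ {b0,b1,b2,b5,b8} = {b0}; idom=b0
  b3: preds {b0,b1}: {b0} ∩ {b0,b1} = {b0}; idom=b0
  b9: preds {b7,b8}: {b0,b1,b2,b4,b6,b7} ∩ {b0,b1,b2,b5,b8} = {b0,b1,b2}; idom=b2

Frontier:
  join b1 pred b0: · stop@b0
  join b1 pred b7: b7→b6→b4→b2→b1 stop@b0
  join b1 pred b8: b8→b5→b2→b1 stop@b0
  join b3 pred b0: · stop@b0
  join b3 pred b1: b1 stop@b0
  join b9 pred b7: b7→b6→b4 stop@b2
  join b9 pred b8: b8→b5 stop@b2
  DF(b0)=∅
  DF(b1)={b1,b3}
  DF(b2)={b1}
  DF(b3)=∅
  DF(b4)={b1,b9}
  DF(b5)={b1,b9}
  DF(b6)={b1,b9}
  DF(b7)={b1,b9}
  DF(b8)={b1,b9}
  DF(b9)=∅

DF(b7) = ["b1", "b9"]

Answer: ["b1", "b9"]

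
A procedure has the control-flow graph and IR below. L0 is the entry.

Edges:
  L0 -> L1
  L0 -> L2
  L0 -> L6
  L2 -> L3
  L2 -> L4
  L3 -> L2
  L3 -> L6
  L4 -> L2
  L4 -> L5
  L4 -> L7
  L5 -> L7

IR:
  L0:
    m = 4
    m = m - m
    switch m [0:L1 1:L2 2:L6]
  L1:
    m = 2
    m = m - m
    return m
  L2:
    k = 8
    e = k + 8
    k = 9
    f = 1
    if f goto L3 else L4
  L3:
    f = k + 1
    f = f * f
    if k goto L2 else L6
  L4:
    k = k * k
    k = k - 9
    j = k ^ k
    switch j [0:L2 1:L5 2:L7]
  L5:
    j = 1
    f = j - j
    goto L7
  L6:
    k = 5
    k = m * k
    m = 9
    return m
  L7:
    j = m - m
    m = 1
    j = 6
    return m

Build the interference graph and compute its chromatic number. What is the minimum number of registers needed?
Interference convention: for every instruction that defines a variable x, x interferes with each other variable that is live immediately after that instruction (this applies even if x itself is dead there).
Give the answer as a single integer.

Answer: 3

Derivation:
def/use:
  L0: def={m} ue=∅
  L1: def={m} ue=∅
  L2: def={e,f,k} ue=∅
  L3: def={f} ue={k}
  L4: def={j,k} ue={k}
  L5: def={f,j} ue=∅
  L6: def={k,m} ue={m}
  L7: def={j,m} ue={m}

Live sets:
  live L0: ∅→{m}
  live L1: ∅→∅
  live L2: {m}→{k,m}
  live L3: {k,m}→{m}
  live L4: {k,m}→{m}
  live L5: {m}→{m}
  live L6: {m}→∅
  live L7: {m}→∅

Interference:
  e — {m}
  f — {k,m}
  j — {m}
  k — {f,m}
  m — {e,f,j,k}

Colouring:
  {f,k,m} pairwise interfere (3-clique) ⇒ χ ≥ 3
  3-colouring: R0={m}  R1={e,f,j}  R2={k}
  χ = 3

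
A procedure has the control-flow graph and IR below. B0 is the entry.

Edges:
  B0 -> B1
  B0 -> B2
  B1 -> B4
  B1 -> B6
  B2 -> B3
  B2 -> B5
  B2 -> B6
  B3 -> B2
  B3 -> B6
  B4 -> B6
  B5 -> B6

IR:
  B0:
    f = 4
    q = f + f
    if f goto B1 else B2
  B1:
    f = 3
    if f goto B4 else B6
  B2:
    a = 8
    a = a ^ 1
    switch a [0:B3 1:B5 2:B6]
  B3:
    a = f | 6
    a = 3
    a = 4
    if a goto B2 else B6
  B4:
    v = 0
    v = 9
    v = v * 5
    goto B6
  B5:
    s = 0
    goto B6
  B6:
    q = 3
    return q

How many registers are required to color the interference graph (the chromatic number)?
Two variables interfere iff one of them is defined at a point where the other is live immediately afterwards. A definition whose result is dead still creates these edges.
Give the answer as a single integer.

Answer: 2

Analysis:
Block summaries:
  B0 def {f,q} use ∅
  B1 def {f} use ∅
  B2 def {a} use ∅
  B3 def {a} use {f}
  B4 def {v} use ∅
  B5 def {s} use ∅
  B6 def {q} use ∅

Backward fixpoint:
  B0: in=∅ out={f}
  B1: in=∅ out=∅
  B2: in={f} out={f}
  B3: in={f} out={f}
  B4: in=∅ out=∅
  B5: in=∅ out=∅
  B6: in=∅ out=∅

Interfere edges:
  a↔{f}
  f↔{a,q}
  q↔{f}
  s↔∅
  v↔∅

Registers:
  clique {a,f} ⇒ need ≥ 2
  2-colouring: c0={f,s,v}  c1={a,q}
  χ = 2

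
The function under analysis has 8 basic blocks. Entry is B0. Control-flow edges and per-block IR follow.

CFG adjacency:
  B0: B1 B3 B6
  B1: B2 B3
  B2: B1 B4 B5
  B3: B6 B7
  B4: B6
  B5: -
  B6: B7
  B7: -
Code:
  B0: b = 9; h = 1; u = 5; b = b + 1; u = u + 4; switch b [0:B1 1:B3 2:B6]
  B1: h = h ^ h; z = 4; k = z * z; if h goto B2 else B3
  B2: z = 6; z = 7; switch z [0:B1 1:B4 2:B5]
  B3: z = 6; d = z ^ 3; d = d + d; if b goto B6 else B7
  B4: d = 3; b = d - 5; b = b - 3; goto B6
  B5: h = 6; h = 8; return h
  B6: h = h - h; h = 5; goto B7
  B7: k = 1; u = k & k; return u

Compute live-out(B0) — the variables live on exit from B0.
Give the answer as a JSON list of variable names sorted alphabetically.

Block summaries:
  B0: def={b,h,u} ue=∅
  B1: def={h,k,z} ue={h}
  B2: def={z} ue=∅
  B3: def={d,z} ue={b}
  B4: def={b,d} ue=∅
  B5: def={h} ue=∅
  B6: def={h} ue={h}
  B7: def={k,u} ue=∅

Liveness:
  live B0: ∅→{b,h}
  live B1: {b,h}→{b,h}
  live B2: {b,h}→{b,h}
  live B3: {b,h}→{h}
  live B4: {h}→{h}
  live B5: ∅→∅
  live B6: {h}→∅
  live B7: ∅→∅

live-out(B0) = ["b", "h"]

Answer: ["b", "h"]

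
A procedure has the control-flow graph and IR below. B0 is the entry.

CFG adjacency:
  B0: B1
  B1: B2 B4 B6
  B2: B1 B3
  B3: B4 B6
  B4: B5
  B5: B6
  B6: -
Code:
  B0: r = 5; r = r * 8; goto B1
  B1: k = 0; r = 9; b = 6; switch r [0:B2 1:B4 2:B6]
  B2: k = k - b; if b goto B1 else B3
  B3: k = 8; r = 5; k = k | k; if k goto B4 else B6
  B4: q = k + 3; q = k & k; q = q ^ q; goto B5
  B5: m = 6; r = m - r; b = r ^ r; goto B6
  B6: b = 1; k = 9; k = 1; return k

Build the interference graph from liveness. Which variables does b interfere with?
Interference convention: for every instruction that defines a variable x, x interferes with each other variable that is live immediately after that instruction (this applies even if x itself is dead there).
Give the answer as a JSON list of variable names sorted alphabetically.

Answer: ["k", "r"]

Analysis:
def/use:
  B0: def={r} ue=∅
  B1: def={b,k,r} ue=∅
  B2: def={k} ue={b,k}
  B3: def={k,r} ue=∅
  B4: def={q} ue={k}
  B5: def={b,m,r} ue={r}
  B6: def={b,k} ue=∅

Backward fixpoint:
  B0: in=∅ out=∅
  B1: in=∅ out={b,k,r}
  B2: in={b,k} out=∅
  B3: in=∅ out={k,r}
  B4: in={k,r} out={r}
  B5: in={r} out=∅
  B6: in=∅ out=∅

Interfere edges:
  b↔{k,r}
  k↔{b,q,r}
  m↔{r}
  q↔{k,r}
  r↔{b,k,m,q}

N(b) = ["k", "r"]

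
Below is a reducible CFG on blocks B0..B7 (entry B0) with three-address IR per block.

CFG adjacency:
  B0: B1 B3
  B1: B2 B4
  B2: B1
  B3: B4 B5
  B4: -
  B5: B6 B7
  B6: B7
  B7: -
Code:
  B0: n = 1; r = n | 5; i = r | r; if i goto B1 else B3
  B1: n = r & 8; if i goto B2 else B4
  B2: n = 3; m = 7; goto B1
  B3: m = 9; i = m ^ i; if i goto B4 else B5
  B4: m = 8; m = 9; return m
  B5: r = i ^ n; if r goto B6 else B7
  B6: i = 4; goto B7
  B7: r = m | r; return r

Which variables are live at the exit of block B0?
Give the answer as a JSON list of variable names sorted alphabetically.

Answer: ["i", "n", "r"]

Derivation:
Per-block:
  B0: {i,n,r} / ∅
  B1: {n} / {i,r}
  B2: {m,n} / ∅
  B3: {i,m} / {i}
  B4: {m} / ∅
  B5: {r} / {i,n}
  B6: {i} / ∅
  B7: {r} / {m,r}

Live sets:
  live B0: ∅→{i,n,r}
  live B1: {i,r}→{i,r}
  live B2: {i,r}→{i,r}
  live B3: {i,n}→{i,m,n}
  live B4: ∅→∅
  live B5: {i,m,n}→{m,r}
  live B6: {m,r}→{m,r}
  live B7: {m,r}→∅

live-out(B0) = ["i", "n", "r"]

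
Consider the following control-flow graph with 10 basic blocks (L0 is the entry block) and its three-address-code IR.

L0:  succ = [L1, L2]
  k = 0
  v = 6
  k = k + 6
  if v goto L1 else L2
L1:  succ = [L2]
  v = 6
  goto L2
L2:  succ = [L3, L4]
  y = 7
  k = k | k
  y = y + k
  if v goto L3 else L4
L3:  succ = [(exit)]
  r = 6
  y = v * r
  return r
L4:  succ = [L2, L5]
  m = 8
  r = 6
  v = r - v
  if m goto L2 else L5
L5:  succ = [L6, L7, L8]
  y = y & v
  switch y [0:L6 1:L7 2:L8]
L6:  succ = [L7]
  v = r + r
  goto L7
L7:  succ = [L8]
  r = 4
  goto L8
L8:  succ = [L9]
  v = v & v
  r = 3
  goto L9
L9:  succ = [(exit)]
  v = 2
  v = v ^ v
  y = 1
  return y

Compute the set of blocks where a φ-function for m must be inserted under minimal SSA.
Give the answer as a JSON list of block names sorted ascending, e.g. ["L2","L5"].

Answer: ["L2"]

Analysis:
idom tree: L1←L0 L2←L0 L3←L2 L4←L2 L5←L4 L6←L5 L7←L5 L8←L5 L9←L8
Join-block Dom:
  L2: preds {L0,L1,L4}: {L0} ∩ {L0,L1} ∩ {L0,L2,L4} = {L0}; idom=L0
  L7: preds {L5,L6}: {L0,L2,L4,L5} ∩ {L0,L2,L4,L5,L6} = {L0,L2,L4,L5}; idom=L5
  L8: preds {L5,L7}: {L0,L2,L4,L5} ∩ {L0,L2,L4,L5,L7} = {L0,L2,L4,L5}; idom=L5

Frontier:
  L2←L0: walk · to L0
  L2←L1: walk L1 to L0
  L2←L4: walk L4→L2 to L0
  L7←L5: walk · to L5
  L7←L6: walk L6 to L5
  L8←L5: walk · to L5
  L8←L7: walk L7 to L5
  DF(L0)=∅
  DF(L1)={L2}
  DF(L2)={L2}
  DF(L3)=∅
  DF(L4)={L2}
  DF(L5)=∅
  DF(L6)={L7}
  DF(L7)={L8}
  DF(L8)=∅
  DF(L9)=∅

φ for m: defs {L4}
  DF⁺ = {L2}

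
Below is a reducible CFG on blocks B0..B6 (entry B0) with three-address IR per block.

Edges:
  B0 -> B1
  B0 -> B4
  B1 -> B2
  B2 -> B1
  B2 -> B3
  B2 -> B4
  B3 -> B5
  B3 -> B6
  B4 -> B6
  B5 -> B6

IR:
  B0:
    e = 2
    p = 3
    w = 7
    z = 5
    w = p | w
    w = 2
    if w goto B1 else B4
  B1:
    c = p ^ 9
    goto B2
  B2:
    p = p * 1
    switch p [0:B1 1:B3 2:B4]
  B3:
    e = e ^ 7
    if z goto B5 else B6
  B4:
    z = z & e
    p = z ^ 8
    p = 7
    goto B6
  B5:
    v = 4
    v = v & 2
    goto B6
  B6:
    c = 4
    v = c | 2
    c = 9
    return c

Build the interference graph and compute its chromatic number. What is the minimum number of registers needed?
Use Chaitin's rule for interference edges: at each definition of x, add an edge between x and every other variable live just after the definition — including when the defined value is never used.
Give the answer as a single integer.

Answer: 4

Analysis:
def/use:
  B0: def={e,p,w,z} ue=∅
  B1: def={c} ue={p}
  B2: def={p} ue={p}
  B3: def={e} ue={e,z}
  B4: def={p,z} ue={e,z}
  B5: def={v} ue=∅
  B6: def={c,v} ue=∅

Liveness:
  B0 li=∅ lo={e,p,z}
  B1 li={e,p,z} lo={e,p,z}
  B2 li={e,p,z} lo={e,p,z}
  B3 li={e,z} lo=∅
  B4 li={e,z} lo=∅
  B5 li=∅ lo=∅
  B6 li=∅ lo=∅

Interference:
  c — {e,p,z}
  e — {c,p,w,z}
  p — {c,e,w,z}
  v — ∅
  w — {e,p,z}
  z — {c,e,p,w}

Chromatic number:
  clique {c,e,p,z} ⇒ need ≥ 4
  4-colouring: R0={e,v}  R1={p}  R2={z}  R3={c,w}
  χ = 4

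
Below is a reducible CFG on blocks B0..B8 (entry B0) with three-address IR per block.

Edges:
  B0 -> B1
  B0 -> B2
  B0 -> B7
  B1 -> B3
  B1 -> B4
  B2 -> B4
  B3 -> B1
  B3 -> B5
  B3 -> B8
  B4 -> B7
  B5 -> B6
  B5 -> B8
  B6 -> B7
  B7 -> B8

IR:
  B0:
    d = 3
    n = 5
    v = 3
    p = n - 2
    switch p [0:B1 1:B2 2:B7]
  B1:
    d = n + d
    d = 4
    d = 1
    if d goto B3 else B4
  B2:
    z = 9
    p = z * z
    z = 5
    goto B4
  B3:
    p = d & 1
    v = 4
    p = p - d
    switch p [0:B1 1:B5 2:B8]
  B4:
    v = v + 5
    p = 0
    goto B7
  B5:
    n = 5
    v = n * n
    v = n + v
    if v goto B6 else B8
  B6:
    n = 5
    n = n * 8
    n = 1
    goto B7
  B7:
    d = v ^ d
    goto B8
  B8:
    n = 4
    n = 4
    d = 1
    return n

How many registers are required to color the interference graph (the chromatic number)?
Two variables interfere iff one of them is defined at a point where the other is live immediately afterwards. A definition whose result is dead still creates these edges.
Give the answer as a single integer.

Block summaries:
  B0 def {d,n,p,v} use ∅
  B1 def {d} use {d,n}
  B2 def {p,z} use ∅
  B3 def {p,v} use {d}
  B4 def {p,v} use {v}
  B5 def {n,v} use ∅
  B6 def {n} use ∅
  B7 def {d} use {d,v}
  B8 def {d,n} use ∅

Backward fixpoint:
  live B0: ∅→{d,n,v}
  live B1: {d,n,v}→{d,n,v}
  live B2: {d,v}→{d,v}
  live B3: {d,n}→{d,n,v}
  live B4: {d,v}→{d,v}
  live B5: {d}→{d,v}
  live B6: {d,v}→{d,v}
  live B7: {d,v}→∅
  live B8: ∅→∅

Interference:
  d — {n,p,v,z}
  n — {d,p,v}
  p — {d,n,v}
  v — {d,n,p,z}
  z — {d,v}

Chromatic number:
  {d,n,p,v} pairwise interfere (4-clique) ⇒ χ ≥ 4
  4-colouring: r0={d}  r1={v}  r2={n,z}  r3={p}
  χ = 4

Answer: 4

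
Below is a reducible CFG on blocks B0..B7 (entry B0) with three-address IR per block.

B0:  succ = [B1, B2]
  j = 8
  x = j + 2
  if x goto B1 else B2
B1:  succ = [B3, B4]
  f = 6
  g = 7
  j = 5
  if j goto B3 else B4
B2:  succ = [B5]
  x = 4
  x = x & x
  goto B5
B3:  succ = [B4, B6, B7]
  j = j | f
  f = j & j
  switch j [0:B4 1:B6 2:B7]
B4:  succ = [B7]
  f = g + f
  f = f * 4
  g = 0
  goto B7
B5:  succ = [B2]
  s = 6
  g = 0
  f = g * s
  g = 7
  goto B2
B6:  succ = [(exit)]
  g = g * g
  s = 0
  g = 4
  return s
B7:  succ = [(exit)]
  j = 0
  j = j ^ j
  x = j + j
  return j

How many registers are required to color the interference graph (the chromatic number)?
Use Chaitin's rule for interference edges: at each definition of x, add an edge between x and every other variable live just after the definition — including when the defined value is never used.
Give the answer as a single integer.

def/use:
  B0 def {j,x} use ∅
  B1 def {f,g,j} use ∅
  B2 def {x} use ∅
  B3 def {f,j} use {f,j}
  B4 def {f,g} use {f,g}
  B5 def {f,g,s} use ∅
  B6 def {g,s} use {g}
  B7 def {j,x} use ∅

Liveness:
  B0: in=∅ out=∅
  B1: in=∅ out={f,g,j}
  B2: in=∅ out=∅
  B3: in={f,g,j} out={f,g}
  B4: in={f,g} out=∅
  B5: in=∅ out=∅
  B6: in={g} out=∅
  B7: in=∅ out=∅

Interference:
  f: {g,j}
  g: {f,j,s}
  j: {f,g,x}
  s: {g}
  x: {j}

Registers:
  lower bound: {f,g,j} mutually conflict ⇒ χ ≥ 3
  assign f→c2 g→c0 j→c1 s→c1 x→c0 — no edge inside a register ⇒ χ ≤ 3
  χ = 3

Answer: 3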